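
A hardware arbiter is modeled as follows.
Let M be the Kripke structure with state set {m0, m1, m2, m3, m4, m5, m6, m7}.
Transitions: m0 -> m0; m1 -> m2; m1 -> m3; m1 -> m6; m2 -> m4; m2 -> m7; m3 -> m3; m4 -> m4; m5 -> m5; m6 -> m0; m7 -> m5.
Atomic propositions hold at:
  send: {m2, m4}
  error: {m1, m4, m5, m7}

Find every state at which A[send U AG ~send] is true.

{m0, m3, m5, m6, m7}

Sat(~send) = {m0, m1, m3, m5, m6, m7}
AG ~send: greatest fixpoint, start Z0 = {m0, m1, m3, m5, m6, m7}, keep only states in Sat with every successor in Z. Z1 = {m0, m3, m5, m6, m7}; fixed.
Sat(AG ~send) = {m0, m3, m5, m6, m7}
A[send U AG ~send]: least fixpoint, start Z0 = Sat(AG ~send) = {m0, m3, m5, m6, m7}, add states in Sat(send) with every successor in Z. Already a fixed point.
Sat(A[send U AG ~send]) = {m0, m3, m5, m6, m7}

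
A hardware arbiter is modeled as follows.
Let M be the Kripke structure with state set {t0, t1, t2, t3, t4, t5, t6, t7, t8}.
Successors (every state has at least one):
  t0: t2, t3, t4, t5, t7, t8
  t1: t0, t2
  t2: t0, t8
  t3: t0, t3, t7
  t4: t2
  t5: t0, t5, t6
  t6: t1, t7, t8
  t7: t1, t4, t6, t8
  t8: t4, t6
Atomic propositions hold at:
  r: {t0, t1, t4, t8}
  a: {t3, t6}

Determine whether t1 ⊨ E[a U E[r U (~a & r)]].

Yes

Sat(~a) = {t0, t1, t2, t4, t5, t7, t8}
Sat(~a & r) = {t0, t1, t4, t8}
E[r U (~a & r)]: least fixpoint, start Z0 = Sat((~a & r)) = {t0, t1, t4, t8}, add states in Sat(r) with some successor in Z. Already a fixed point.
Sat(E[r U (~a & r)]) = {t0, t1, t4, t8}
E[a U E[r U (~a & r)]]: least fixpoint, start Z0 = Sat(E[r U (~a & r)]) = {t0, t1, t4, t8}, add states in Sat(a) with some successor in Z. Z1 = {t0, t1, t3, t4, t6, t8}; fixed.
Sat(E[a U E[r U (~a & r)]]) = {t0, t1, t3, t4, t6, t8}
t1 ∈ Sat(E[a U E[r U (~a & r)]]) = {t0, t1, t3, t4, t6, t8}, so the formula holds at t1.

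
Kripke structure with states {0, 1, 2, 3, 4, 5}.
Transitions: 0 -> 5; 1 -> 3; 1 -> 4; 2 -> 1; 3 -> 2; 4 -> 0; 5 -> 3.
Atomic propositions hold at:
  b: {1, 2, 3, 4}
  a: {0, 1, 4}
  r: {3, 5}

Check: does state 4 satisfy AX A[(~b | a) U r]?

Yes

Sat(~b) = {0, 5}
Sat(~b | a) = {0, 1, 4, 5}
A[(~b | a) U r]: least fixpoint, start Z0 = Sat(r) = {3, 5}, add states in Sat(~b | a) with every successor in Z. Z1 = {0, 3, 5}; Z2 = {0, 3, 4, 5}; Z3 = {0, 1, 3, 4, 5}; fixed.
Sat(A[(~b | a) U r]) = {0, 1, 3, 4, 5}
Sat(AX A[(~b | a) U r]) = {s : every successor in {0, 1, 3, 4, 5}} = {0, 1, 2, 4, 5}
4 ∈ Sat(AX A[(~b | a) U r]) = {0, 1, 2, 4, 5}, so the formula holds at 4.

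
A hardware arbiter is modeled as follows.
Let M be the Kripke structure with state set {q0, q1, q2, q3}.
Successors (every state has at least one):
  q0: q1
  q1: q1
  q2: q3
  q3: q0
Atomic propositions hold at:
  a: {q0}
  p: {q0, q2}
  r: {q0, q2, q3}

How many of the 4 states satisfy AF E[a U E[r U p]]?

3

E[r U p]: least fixpoint, start Z0 = Sat(p) = {q0, q2}, add states in Sat(r) with some successor in Z. Z1 = {q0, q2, q3}; fixed.
Sat(E[r U p]) = {q0, q2, q3}
E[a U E[r U p]]: least fixpoint, start Z0 = Sat(E[r U p]) = {q0, q2, q3}, add states in Sat(a) with some successor in Z. Already a fixed point.
Sat(E[a U E[r U p]]) = {q0, q2, q3}
AF E[a U E[r U p]]: least fixpoint, start Z0 = {q0, q2, q3}, add states with every successor in Z. Already a fixed point.
Sat(AF E[a U E[r U p]]) = {q0, q2, q3}
|Sat(AF E[a U E[r U p]])| = |{q0, q2, q3}| = 3.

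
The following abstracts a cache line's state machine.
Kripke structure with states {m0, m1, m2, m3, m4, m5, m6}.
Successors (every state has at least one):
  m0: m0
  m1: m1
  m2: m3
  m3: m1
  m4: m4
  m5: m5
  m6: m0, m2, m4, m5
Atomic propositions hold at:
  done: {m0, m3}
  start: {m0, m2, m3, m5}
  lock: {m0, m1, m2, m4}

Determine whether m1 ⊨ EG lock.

EG lock: greatest fixpoint, start Z0 = {m0, m1, m2, m4}, keep only states in Sat with some successor in Z. Z1 = {m0, m1, m4}; fixed.
Sat(EG lock) = {m0, m1, m4}
m1 ∈ Sat(EG lock) = {m0, m1, m4}, so the formula holds at m1.

Yes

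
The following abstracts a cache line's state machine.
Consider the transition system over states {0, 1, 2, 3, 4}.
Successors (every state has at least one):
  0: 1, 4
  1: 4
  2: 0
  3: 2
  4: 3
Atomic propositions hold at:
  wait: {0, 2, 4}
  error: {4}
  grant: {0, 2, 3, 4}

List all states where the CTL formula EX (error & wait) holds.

{0, 1}

Sat(error & wait) = {4}
Sat(EX (error & wait)) = {s : some successor in {4}} = {0, 1}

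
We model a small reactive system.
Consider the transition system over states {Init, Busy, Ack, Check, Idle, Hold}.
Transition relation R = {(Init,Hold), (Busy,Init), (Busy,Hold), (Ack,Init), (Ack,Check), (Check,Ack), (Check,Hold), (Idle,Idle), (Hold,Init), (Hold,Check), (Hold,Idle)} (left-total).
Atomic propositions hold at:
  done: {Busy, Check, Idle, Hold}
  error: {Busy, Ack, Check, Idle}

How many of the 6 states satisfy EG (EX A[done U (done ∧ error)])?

Sat(done ∧ error) = {Busy, Check, Idle}
A[done U (done ∧ error)]: least fixpoint, start Z0 = Sat((done ∧ error)) = {Busy, Check, Idle}, add states in Sat(done) with every successor in Z. Already a fixed point.
Sat(A[done U (done ∧ error)]) = {Busy, Check, Idle}
Sat(EX A[done U (done ∧ error)]) = {s : some successor in {Busy, Check, Idle}} = {Ack, Idle, Hold}
EG (EX A[done U (done ∧ error)]): greatest fixpoint, start Z0 = {Ack, Idle, Hold}, keep only states in Sat with some successor in Z. Z1 = {Idle, Hold}; fixed.
Sat(EG (EX A[done U (done ∧ error)])) = {Idle, Hold}
|Sat(EG (EX A[done U (done ∧ error)]))| = |{Idle, Hold}| = 2.

2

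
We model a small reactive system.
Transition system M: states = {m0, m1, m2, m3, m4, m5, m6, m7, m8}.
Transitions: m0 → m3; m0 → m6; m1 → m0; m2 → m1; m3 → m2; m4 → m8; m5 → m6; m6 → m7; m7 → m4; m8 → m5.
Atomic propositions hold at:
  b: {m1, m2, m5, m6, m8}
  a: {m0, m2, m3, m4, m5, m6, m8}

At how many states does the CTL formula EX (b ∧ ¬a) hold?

Sat(¬a) = {m1, m7}
Sat(b ∧ ¬a) = {m1}
Sat(EX (b ∧ ¬a)) = {s : some successor in {m1}} = {m2}
|Sat(EX (b ∧ ¬a))| = |{m2}| = 1.

1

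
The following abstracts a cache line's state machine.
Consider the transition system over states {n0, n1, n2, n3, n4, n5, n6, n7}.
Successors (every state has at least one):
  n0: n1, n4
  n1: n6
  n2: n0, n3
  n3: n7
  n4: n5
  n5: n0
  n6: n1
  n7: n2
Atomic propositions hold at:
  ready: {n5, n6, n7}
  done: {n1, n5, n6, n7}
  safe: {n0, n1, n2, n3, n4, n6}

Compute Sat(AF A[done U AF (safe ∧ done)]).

Sat(safe ∧ done) = {n1, n6}
AF (safe ∧ done): least fixpoint, start Z0 = {n1, n6}, add states with every successor in Z. Already a fixed point.
Sat(AF (safe ∧ done)) = {n1, n6}
A[done U AF (safe ∧ done)]: least fixpoint, start Z0 = Sat(AF (safe ∧ done)) = {n1, n6}, add states in Sat(done) with every successor in Z. Already a fixed point.
Sat(A[done U AF (safe ∧ done)]) = {n1, n6}
AF A[done U AF (safe ∧ done)]: least fixpoint, start Z0 = {n1, n6}, add states with every successor in Z. Already a fixed point.
Sat(AF A[done U AF (safe ∧ done)]) = {n1, n6}

{n1, n6}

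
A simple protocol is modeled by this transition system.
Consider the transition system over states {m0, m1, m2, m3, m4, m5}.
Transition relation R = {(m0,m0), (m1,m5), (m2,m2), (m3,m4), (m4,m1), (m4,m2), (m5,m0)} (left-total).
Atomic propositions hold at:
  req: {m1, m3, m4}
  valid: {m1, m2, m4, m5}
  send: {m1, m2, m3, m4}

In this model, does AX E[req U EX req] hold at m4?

Sat(EX req) = {s : some successor in {m1, m3, m4}} = {m3, m4}
E[req U EX req]: least fixpoint, start Z0 = Sat(EX req) = {m3, m4}, add states in Sat(req) with some successor in Z. Already a fixed point.
Sat(E[req U EX req]) = {m3, m4}
Sat(AX E[req U EX req]) = {s : every successor in {m3, m4}} = {m3}
m4 ∉ Sat(AX E[req U EX req]) = {m3}, so the formula does not hold at m4.

No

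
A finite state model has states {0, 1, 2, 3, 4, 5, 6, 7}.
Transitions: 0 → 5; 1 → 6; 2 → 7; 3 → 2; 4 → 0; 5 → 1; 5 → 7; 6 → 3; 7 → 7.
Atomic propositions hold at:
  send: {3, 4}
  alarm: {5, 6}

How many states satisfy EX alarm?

2

Sat(EX alarm) = {s : some successor in {5, 6}} = {0, 1}
|Sat(EX alarm)| = |{0, 1}| = 2.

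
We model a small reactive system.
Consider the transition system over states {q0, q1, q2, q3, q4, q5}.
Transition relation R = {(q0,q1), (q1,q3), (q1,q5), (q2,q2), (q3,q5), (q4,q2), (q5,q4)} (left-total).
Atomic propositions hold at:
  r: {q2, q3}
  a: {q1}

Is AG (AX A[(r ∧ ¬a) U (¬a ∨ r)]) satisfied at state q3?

Sat(¬a) = {q0, q2, q3, q4, q5}
Sat(r ∧ ¬a) = {q2, q3}
Sat(¬a ∨ r) = {q0, q2, q3, q4, q5}
A[(r ∧ ¬a) U (¬a ∨ r)]: least fixpoint, start Z0 = Sat((¬a ∨ r)) = {q0, q2, q3, q4, q5}, add states in Sat(r ∧ ¬a) with every successor in Z. Already a fixed point.
Sat(A[(r ∧ ¬a) U (¬a ∨ r)]) = {q0, q2, q3, q4, q5}
Sat(AX A[(r ∧ ¬a) U (¬a ∨ r)]) = {s : every successor in {q0, q2, q3, q4, q5}} = {q1, q2, q3, q4, q5}
AG (AX A[(r ∧ ¬a) U (¬a ∨ r)]): greatest fixpoint, start Z0 = {q1, q2, q3, q4, q5}, keep only states in Sat with every successor in Z. Already a fixed point.
Sat(AG (AX A[(r ∧ ¬a) U (¬a ∨ r)])) = {q1, q2, q3, q4, q5}
q3 ∈ Sat(AG (AX A[(r ∧ ¬a) U (¬a ∨ r)])) = {q1, q2, q3, q4, q5}, so the formula holds at q3.

Yes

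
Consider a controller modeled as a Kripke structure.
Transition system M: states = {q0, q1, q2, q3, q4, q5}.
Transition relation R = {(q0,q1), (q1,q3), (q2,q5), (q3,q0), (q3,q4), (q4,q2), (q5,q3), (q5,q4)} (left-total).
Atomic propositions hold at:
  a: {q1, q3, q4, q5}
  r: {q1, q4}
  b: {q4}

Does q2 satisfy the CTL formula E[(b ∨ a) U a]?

Sat(b ∨ a) = {q1, q3, q4, q5}
E[(b ∨ a) U a]: least fixpoint, start Z0 = Sat(a) = {q1, q3, q4, q5}, add states in Sat(b ∨ a) with some successor in Z. Already a fixed point.
Sat(E[(b ∨ a) U a]) = {q1, q3, q4, q5}
q2 ∉ Sat(E[(b ∨ a) U a]) = {q1, q3, q4, q5}, so the formula does not hold at q2.

No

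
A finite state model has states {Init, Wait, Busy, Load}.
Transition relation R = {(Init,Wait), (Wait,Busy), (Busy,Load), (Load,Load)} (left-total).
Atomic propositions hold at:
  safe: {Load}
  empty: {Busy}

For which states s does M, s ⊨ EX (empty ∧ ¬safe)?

{Wait}

Sat(¬safe) = {Init, Wait, Busy}
Sat(empty ∧ ¬safe) = {Busy}
Sat(EX (empty ∧ ¬safe)) = {s : some successor in {Busy}} = {Wait}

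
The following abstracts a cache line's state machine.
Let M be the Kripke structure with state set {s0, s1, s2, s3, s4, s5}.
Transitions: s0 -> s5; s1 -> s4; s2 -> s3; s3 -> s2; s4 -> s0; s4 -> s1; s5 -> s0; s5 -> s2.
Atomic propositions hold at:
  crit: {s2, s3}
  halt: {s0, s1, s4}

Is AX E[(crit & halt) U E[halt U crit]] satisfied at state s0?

No

Sat(crit & halt) = ∅
E[halt U crit]: least fixpoint, start Z0 = Sat(crit) = {s2, s3}, add states in Sat(halt) with some successor in Z. Already a fixed point.
Sat(E[halt U crit]) = {s2, s3}
E[(crit & halt) U E[halt U crit]]: least fixpoint, start Z0 = Sat(E[halt U crit]) = {s2, s3}, add states in Sat(crit & halt) with some successor in Z. Already a fixed point.
Sat(E[(crit & halt) U E[halt U crit]]) = {s2, s3}
Sat(AX E[(crit & halt) U E[halt U crit]]) = {s : every successor in {s2, s3}} = {s2, s3}
s0 ∉ Sat(AX E[(crit & halt) U E[halt U crit]]) = {s2, s3}, so the formula does not hold at s0.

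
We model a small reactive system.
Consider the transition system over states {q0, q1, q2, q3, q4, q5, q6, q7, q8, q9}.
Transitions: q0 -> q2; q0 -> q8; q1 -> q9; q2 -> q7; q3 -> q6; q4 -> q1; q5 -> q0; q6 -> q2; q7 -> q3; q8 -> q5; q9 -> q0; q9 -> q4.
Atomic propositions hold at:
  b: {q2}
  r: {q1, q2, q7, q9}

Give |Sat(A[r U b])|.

1

A[r U b]: least fixpoint, start Z0 = Sat(b) = {q2}, add states in Sat(r) with every successor in Z. Already a fixed point.
Sat(A[r U b]) = {q2}
|Sat(A[r U b])| = |{q2}| = 1.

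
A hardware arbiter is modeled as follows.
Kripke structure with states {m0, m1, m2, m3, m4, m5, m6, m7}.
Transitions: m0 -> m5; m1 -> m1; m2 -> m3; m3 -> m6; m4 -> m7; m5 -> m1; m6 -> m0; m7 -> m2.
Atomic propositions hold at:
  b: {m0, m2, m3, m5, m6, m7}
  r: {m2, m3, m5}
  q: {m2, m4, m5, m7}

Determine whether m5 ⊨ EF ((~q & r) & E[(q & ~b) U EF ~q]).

Sat(~q) = {m0, m1, m3, m6}
Sat(~q & r) = {m3}
Sat(~b) = {m1, m4}
Sat(q & ~b) = {m4}
EF ~q: least fixpoint, start Z0 = {m0, m1, m3, m6}, add states with some successor in Z. Z1 = {m0, m1, m2, m3, m5, m6}; Z2 = {m0, m1, m2, m3, m5, m6, m7}; Z3 = {m0, m1, m2, m3, m4, m5, m6, m7}; fixed.
Sat(EF ~q) = {m0, m1, m2, m3, m4, m5, m6, m7}
E[(q & ~b) U EF ~q]: least fixpoint, start Z0 = Sat(EF ~q) = {m0, m1, m2, m3, m4, m5, m6, m7}, add states in Sat(q & ~b) with some successor in Z. Already a fixed point.
Sat(E[(q & ~b) U EF ~q]) = {m0, m1, m2, m3, m4, m5, m6, m7}
Sat((~q & r) & E[(q & ~b) U EF ~q]) = {m3}
EF ((~q & r) & E[(q & ~b) U EF ~q]): least fixpoint, start Z0 = {m3}, add states with some successor in Z. Z1 = {m2, m3}; Z2 = {m2, m3, m7}; Z3 = {m2, m3, m4, m7}; fixed.
Sat(EF ((~q & r) & E[(q & ~b) U EF ~q])) = {m2, m3, m4, m7}
m5 ∉ Sat(EF ((~q & r) & E[(q & ~b) U EF ~q])) = {m2, m3, m4, m7}, so the formula does not hold at m5.

No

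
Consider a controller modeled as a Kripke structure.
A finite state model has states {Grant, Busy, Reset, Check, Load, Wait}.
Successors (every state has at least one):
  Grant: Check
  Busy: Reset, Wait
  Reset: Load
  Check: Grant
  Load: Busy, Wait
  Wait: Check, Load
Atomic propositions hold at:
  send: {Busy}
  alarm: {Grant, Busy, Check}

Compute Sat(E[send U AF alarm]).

AF alarm: least fixpoint, start Z0 = {Grant, Busy, Check}, add states with every successor in Z. Already a fixed point.
Sat(AF alarm) = {Grant, Busy, Check}
E[send U AF alarm]: least fixpoint, start Z0 = Sat(AF alarm) = {Grant, Busy, Check}, add states in Sat(send) with some successor in Z. Already a fixed point.
Sat(E[send U AF alarm]) = {Grant, Busy, Check}

{Grant, Busy, Check}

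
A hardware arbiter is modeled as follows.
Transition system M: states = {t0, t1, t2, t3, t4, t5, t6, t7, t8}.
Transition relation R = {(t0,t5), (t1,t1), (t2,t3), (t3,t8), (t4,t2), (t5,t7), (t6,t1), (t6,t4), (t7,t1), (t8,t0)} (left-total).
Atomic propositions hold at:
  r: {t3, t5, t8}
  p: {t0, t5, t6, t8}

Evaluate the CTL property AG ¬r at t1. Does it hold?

Yes

Sat(¬r) = {t0, t1, t2, t4, t6, t7}
AG ¬r: greatest fixpoint, start Z0 = {t0, t1, t2, t4, t6, t7}, keep only states in Sat with every successor in Z. Z1 = {t1, t4, t6, t7}; Z2 = {t1, t6, t7}; Z3 = {t1, t7}; fixed.
Sat(AG ¬r) = {t1, t7}
t1 ∈ Sat(AG ¬r) = {t1, t7}, so the formula holds at t1.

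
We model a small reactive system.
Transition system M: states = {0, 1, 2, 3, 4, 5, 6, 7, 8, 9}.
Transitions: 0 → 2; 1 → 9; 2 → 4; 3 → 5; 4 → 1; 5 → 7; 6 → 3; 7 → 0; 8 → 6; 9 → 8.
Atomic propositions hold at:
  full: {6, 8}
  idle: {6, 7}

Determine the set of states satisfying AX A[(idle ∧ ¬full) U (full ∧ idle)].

{8}

Sat(¬full) = {0, 1, 2, 3, 4, 5, 7, 9}
Sat(idle ∧ ¬full) = {7}
Sat(full ∧ idle) = {6}
A[(idle ∧ ¬full) U (full ∧ idle)]: least fixpoint, start Z0 = Sat((full ∧ idle)) = {6}, add states in Sat(idle ∧ ¬full) with every successor in Z. Already a fixed point.
Sat(A[(idle ∧ ¬full) U (full ∧ idle)]) = {6}
Sat(AX A[(idle ∧ ¬full) U (full ∧ idle)]) = {s : every successor in {6}} = {8}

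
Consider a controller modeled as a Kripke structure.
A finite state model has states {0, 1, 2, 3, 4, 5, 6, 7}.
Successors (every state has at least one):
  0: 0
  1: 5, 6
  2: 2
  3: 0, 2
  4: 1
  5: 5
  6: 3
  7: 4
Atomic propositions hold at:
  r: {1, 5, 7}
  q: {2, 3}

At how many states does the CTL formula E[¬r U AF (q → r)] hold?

Sat(¬r) = {0, 2, 3, 4, 6}
Sat(q → r) = {0, 1, 4, 5, 6, 7}
AF (q → r): least fixpoint, start Z0 = {0, 1, 4, 5, 6, 7}, add states with every successor in Z. Already a fixed point.
Sat(AF (q → r)) = {0, 1, 4, 5, 6, 7}
E[¬r U AF (q → r)]: least fixpoint, start Z0 = Sat(AF (q → r)) = {0, 1, 4, 5, 6, 7}, add states in Sat(¬r) with some successor in Z. Z1 = {0, 1, 3, 4, 5, 6, 7}; fixed.
Sat(E[¬r U AF (q → r)]) = {0, 1, 3, 4, 5, 6, 7}
|Sat(E[¬r U AF (q → r)])| = |{0, 1, 3, 4, 5, 6, 7}| = 7.

7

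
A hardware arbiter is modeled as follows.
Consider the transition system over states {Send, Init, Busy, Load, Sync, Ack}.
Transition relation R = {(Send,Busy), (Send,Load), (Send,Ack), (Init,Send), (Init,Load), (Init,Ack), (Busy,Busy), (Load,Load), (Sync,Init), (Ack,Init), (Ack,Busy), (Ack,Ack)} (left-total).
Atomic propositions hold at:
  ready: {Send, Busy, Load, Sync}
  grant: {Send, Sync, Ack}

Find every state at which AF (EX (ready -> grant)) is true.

{Send, Init, Sync, Ack}

Sat(ready -> grant) = {Send, Init, Sync, Ack}
Sat(EX (ready -> grant)) = {s : some successor in {Send, Init, Sync, Ack}} = {Send, Init, Sync, Ack}
AF (EX (ready -> grant)): least fixpoint, start Z0 = {Send, Init, Sync, Ack}, add states with every successor in Z. Already a fixed point.
Sat(AF (EX (ready -> grant))) = {Send, Init, Sync, Ack}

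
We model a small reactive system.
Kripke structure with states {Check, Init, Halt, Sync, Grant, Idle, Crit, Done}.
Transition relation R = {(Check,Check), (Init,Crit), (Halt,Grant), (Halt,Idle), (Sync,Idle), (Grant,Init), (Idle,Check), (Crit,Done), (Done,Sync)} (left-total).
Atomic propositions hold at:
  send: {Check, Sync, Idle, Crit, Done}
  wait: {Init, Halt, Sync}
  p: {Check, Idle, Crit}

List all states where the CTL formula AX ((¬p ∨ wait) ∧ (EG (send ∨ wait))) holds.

Sat(¬p) = {Init, Halt, Sync, Grant, Done}
Sat(¬p ∨ wait) = {Init, Halt, Sync, Grant, Done}
Sat(send ∨ wait) = {Check, Init, Halt, Sync, Idle, Crit, Done}
EG (send ∨ wait): greatest fixpoint, start Z0 = {Check, Init, Halt, Sync, Idle, Crit, Done}, keep only states in Sat with some successor in Z. Already a fixed point.
Sat(EG (send ∨ wait)) = {Check, Init, Halt, Sync, Idle, Crit, Done}
Sat((¬p ∨ wait) ∧ (EG (send ∨ wait))) = {Init, Halt, Sync, Done}
Sat(AX ((¬p ∨ wait) ∧ (EG (send ∨ wait)))) = {s : every successor in {Init, Halt, Sync, Done}} = {Grant, Crit, Done}

{Grant, Crit, Done}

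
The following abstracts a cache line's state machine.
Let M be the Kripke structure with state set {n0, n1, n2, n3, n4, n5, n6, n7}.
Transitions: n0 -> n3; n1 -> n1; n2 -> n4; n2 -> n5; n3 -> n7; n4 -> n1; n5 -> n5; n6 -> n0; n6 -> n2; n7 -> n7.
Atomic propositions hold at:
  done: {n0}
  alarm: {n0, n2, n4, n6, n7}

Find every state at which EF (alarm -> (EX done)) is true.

Sat(EX done) = {s : some successor in {n0}} = {n6}
Sat(alarm -> (EX done)) = {n1, n3, n5, n6}
EF (alarm -> (EX done)): least fixpoint, start Z0 = {n1, n3, n5, n6}, add states with some successor in Z. Z1 = {n0, n1, n2, n3, n4, n5, n6}; fixed.
Sat(EF (alarm -> (EX done))) = {n0, n1, n2, n3, n4, n5, n6}

{n0, n1, n2, n3, n4, n5, n6}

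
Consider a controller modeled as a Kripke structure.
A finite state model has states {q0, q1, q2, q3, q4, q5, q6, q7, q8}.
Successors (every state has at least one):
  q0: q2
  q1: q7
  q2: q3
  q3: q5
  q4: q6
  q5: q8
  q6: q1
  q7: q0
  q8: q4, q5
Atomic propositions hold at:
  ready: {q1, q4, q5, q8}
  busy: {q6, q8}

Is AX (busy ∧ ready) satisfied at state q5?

Yes

Sat(busy ∧ ready) = {q8}
Sat(AX (busy ∧ ready)) = {s : every successor in {q8}} = {q5}
q5 ∈ Sat(AX (busy ∧ ready)) = {q5}, so the formula holds at q5.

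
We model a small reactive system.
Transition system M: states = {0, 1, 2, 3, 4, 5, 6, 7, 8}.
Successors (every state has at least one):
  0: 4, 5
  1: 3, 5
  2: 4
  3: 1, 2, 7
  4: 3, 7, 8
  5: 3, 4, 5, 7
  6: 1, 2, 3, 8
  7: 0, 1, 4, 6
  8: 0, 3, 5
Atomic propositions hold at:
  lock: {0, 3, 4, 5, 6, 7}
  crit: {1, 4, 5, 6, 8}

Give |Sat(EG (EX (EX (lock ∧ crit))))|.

Sat(lock ∧ crit) = {4, 5, 6}
Sat(EX (lock ∧ crit)) = {s : some successor in {4, 5, 6}} = {0, 1, 2, 5, 7, 8}
Sat(EX (EX (lock ∧ crit))) = {s : some successor in {0, 1, 2, 5, 7, 8}} = {0, 1, 3, 4, 5, 6, 7, 8}
EG (EX (EX (lock ∧ crit))): greatest fixpoint, start Z0 = {0, 1, 3, 4, 5, 6, 7, 8}, keep only states in Sat with some successor in Z. Already a fixed point.
Sat(EG (EX (EX (lock ∧ crit)))) = {0, 1, 3, 4, 5, 6, 7, 8}
|Sat(EG (EX (EX (lock ∧ crit))))| = |{0, 1, 3, 4, 5, 6, 7, 8}| = 8.

8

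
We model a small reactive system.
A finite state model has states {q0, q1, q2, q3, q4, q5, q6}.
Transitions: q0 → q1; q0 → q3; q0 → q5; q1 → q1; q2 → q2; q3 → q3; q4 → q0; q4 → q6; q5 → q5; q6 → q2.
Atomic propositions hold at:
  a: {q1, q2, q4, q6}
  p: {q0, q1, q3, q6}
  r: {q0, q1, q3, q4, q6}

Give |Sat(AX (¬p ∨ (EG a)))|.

Sat(¬p) = {q2, q4, q5}
EG a: greatest fixpoint, start Z0 = {q1, q2, q4, q6}, keep only states in Sat with some successor in Z. Already a fixed point.
Sat(EG a) = {q1, q2, q4, q6}
Sat(¬p ∨ (EG a)) = {q1, q2, q4, q5, q6}
Sat(AX (¬p ∨ (EG a))) = {s : every successor in {q1, q2, q4, q5, q6}} = {q1, q2, q5, q6}
|Sat(AX (¬p ∨ (EG a)))| = |{q1, q2, q5, q6}| = 4.

4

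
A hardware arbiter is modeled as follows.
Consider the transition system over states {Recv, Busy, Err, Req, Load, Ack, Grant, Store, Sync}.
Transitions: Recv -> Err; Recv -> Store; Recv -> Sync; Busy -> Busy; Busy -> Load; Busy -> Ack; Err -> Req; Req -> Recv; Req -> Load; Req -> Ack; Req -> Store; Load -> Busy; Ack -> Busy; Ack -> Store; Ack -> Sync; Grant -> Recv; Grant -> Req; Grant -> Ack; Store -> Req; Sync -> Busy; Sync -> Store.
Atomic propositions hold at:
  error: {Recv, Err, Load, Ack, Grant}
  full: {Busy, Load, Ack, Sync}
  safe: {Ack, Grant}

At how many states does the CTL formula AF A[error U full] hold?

A[error U full]: least fixpoint, start Z0 = Sat(full) = {Busy, Load, Ack, Sync}, add states in Sat(error) with every successor in Z. Already a fixed point.
Sat(A[error U full]) = {Busy, Load, Ack, Sync}
AF A[error U full]: least fixpoint, start Z0 = {Busy, Load, Ack, Sync}, add states with every successor in Z. Already a fixed point.
Sat(AF A[error U full]) = {Busy, Load, Ack, Sync}
|Sat(AF A[error U full])| = |{Busy, Load, Ack, Sync}| = 4.

4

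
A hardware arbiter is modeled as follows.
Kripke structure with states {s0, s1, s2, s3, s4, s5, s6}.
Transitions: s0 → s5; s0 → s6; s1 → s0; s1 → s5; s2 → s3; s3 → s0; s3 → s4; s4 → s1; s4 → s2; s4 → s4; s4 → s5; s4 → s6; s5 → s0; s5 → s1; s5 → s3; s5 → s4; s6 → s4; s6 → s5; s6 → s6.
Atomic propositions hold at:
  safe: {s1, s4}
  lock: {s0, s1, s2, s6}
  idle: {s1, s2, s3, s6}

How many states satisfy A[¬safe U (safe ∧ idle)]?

Sat(¬safe) = {s0, s2, s3, s5, s6}
Sat(safe ∧ idle) = {s1}
A[¬safe U (safe ∧ idle)]: least fixpoint, start Z0 = Sat((safe ∧ idle)) = {s1}, add states in Sat(¬safe) with every successor in Z. Already a fixed point.
Sat(A[¬safe U (safe ∧ idle)]) = {s1}
|Sat(A[¬safe U (safe ∧ idle)])| = |{s1}| = 1.

1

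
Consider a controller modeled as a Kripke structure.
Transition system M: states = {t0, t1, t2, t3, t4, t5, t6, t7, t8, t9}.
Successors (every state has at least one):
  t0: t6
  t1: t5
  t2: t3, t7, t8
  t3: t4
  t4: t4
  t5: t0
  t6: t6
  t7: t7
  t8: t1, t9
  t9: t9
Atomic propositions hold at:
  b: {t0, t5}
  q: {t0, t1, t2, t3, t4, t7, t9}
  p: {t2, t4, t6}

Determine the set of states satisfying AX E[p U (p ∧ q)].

Sat(p ∧ q) = {t2, t4}
E[p U (p ∧ q)]: least fixpoint, start Z0 = Sat((p ∧ q)) = {t2, t4}, add states in Sat(p) with some successor in Z. Already a fixed point.
Sat(E[p U (p ∧ q)]) = {t2, t4}
Sat(AX E[p U (p ∧ q)]) = {s : every successor in {t2, t4}} = {t3, t4}

{t3, t4}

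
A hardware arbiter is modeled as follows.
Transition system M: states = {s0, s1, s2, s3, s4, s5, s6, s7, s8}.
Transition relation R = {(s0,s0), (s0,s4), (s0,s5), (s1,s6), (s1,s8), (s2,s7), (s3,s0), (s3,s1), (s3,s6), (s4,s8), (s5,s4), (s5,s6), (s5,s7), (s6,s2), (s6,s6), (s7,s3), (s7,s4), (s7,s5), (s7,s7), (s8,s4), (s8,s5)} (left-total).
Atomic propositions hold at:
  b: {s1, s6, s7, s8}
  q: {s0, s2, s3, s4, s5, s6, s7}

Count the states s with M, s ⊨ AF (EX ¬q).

Sat(¬q) = {s1, s8}
Sat(EX ¬q) = {s : some successor in {s1, s8}} = {s1, s3, s4}
AF (EX ¬q): least fixpoint, start Z0 = {s1, s3, s4}, add states with every successor in Z. Already a fixed point.
Sat(AF (EX ¬q)) = {s1, s3, s4}
|Sat(AF (EX ¬q))| = |{s1, s3, s4}| = 3.

3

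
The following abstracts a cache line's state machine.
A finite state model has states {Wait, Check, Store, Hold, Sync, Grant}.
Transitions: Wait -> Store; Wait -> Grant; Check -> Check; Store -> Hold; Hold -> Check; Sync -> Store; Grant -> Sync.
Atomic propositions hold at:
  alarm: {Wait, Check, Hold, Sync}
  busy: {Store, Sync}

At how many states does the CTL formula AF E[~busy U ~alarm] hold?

Sat(~busy) = {Wait, Check, Hold, Grant}
Sat(~alarm) = {Store, Grant}
E[~busy U ~alarm]: least fixpoint, start Z0 = Sat(~alarm) = {Store, Grant}, add states in Sat(~busy) with some successor in Z. Z1 = {Wait, Store, Grant}; fixed.
Sat(E[~busy U ~alarm]) = {Wait, Store, Grant}
AF E[~busy U ~alarm]: least fixpoint, start Z0 = {Wait, Store, Grant}, add states with every successor in Z. Z1 = {Wait, Store, Sync, Grant}; fixed.
Sat(AF E[~busy U ~alarm]) = {Wait, Store, Sync, Grant}
|Sat(AF E[~busy U ~alarm])| = |{Wait, Store, Sync, Grant}| = 4.

4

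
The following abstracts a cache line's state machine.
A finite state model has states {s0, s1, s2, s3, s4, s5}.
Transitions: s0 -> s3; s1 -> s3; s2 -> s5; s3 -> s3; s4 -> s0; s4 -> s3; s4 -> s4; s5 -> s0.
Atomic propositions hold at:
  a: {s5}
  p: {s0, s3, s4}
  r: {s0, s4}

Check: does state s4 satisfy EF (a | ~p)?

No

Sat(~p) = {s1, s2, s5}
Sat(a | ~p) = {s1, s2, s5}
EF (a | ~p): least fixpoint, start Z0 = {s1, s2, s5}, add states with some successor in Z. Already a fixed point.
Sat(EF (a | ~p)) = {s1, s2, s5}
s4 ∉ Sat(EF (a | ~p)) = {s1, s2, s5}, so the formula does not hold at s4.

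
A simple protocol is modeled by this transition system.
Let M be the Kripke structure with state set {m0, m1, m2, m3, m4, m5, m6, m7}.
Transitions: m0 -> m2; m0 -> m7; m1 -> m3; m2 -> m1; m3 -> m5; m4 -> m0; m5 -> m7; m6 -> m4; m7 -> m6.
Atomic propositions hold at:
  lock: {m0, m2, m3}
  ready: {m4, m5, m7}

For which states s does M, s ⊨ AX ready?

{m3, m5, m6}

Sat(AX ready) = {s : every successor in {m4, m5, m7}} = {m3, m5, m6}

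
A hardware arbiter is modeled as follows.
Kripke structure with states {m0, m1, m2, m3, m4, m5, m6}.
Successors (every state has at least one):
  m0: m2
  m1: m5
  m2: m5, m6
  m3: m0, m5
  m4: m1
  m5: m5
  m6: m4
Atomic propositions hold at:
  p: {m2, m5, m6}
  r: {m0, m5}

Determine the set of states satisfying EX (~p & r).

{m3}

Sat(~p) = {m0, m1, m3, m4}
Sat(~p & r) = {m0}
Sat(EX (~p & r)) = {s : some successor in {m0}} = {m3}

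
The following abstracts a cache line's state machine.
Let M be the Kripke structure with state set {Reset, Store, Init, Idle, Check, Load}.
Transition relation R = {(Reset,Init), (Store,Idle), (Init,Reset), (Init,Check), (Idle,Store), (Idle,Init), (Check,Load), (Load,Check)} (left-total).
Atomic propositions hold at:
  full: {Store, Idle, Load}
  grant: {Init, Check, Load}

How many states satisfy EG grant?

EG grant: greatest fixpoint, start Z0 = {Init, Check, Load}, keep only states in Sat with some successor in Z. Already a fixed point.
Sat(EG grant) = {Init, Check, Load}
|Sat(EG grant)| = |{Init, Check, Load}| = 3.

3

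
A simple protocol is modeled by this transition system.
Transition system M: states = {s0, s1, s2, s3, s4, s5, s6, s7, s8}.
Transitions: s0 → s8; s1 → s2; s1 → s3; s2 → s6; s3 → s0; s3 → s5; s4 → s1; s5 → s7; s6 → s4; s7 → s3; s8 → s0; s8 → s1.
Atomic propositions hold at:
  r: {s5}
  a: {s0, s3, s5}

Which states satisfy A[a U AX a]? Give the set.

Sat(AX a) = {s : every successor in {s0, s3, s5}} = {s3, s7}
A[a U AX a]: least fixpoint, start Z0 = Sat(AX a) = {s3, s7}, add states in Sat(a) with every successor in Z. Z1 = {s3, s5, s7}; fixed.
Sat(A[a U AX a]) = {s3, s5, s7}

{s3, s5, s7}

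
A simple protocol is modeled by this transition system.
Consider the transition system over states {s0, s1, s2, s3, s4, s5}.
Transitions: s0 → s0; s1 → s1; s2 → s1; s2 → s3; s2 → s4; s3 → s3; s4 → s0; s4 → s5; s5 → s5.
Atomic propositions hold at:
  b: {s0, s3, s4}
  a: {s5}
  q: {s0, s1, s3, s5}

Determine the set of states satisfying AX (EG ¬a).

{s0, s1, s2, s3}

Sat(¬a) = {s0, s1, s2, s3, s4}
EG ¬a: greatest fixpoint, start Z0 = {s0, s1, s2, s3, s4}, keep only states in Sat with some successor in Z. Already a fixed point.
Sat(EG ¬a) = {s0, s1, s2, s3, s4}
Sat(AX (EG ¬a)) = {s : every successor in {s0, s1, s2, s3, s4}} = {s0, s1, s2, s3}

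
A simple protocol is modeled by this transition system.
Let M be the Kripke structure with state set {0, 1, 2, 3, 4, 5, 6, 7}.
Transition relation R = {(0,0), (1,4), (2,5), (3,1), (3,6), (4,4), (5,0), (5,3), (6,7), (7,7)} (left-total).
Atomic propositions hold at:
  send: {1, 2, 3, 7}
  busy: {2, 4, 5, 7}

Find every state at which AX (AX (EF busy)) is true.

EF busy: least fixpoint, start Z0 = {2, 4, 5, 7}, add states with some successor in Z. Z1 = {1, 2, 4, 5, 6, 7}; Z2 = {1, 2, 3, 4, 5, 6, 7}; fixed.
Sat(EF busy) = {1, 2, 3, 4, 5, 6, 7}
Sat(AX (EF busy)) = {s : every successor in {1, 2, 3, 4, 5, 6, 7}} = {1, 2, 3, 4, 6, 7}
Sat(AX (AX (EF busy))) = {s : every successor in {1, 2, 3, 4, 6, 7}} = {1, 3, 4, 6, 7}

{1, 3, 4, 6, 7}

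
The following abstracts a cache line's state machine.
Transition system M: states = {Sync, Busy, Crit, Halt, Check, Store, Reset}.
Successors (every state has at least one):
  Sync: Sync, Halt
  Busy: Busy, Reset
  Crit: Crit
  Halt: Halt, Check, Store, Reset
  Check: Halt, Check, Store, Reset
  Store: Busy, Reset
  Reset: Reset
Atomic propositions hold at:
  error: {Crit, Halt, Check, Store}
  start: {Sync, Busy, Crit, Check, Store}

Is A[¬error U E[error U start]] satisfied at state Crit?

Yes

Sat(¬error) = {Sync, Busy, Reset}
E[error U start]: least fixpoint, start Z0 = Sat(start) = {Sync, Busy, Crit, Check, Store}, add states in Sat(error) with some successor in Z. Z1 = {Sync, Busy, Crit, Halt, Check, Store}; fixed.
Sat(E[error U start]) = {Sync, Busy, Crit, Halt, Check, Store}
A[¬error U E[error U start]]: least fixpoint, start Z0 = Sat(E[error U start]) = {Sync, Busy, Crit, Halt, Check, Store}, add states in Sat(¬error) with every successor in Z. Already a fixed point.
Sat(A[¬error U E[error U start]]) = {Sync, Busy, Crit, Halt, Check, Store}
Crit ∈ Sat(A[¬error U E[error U start]]) = {Sync, Busy, Crit, Halt, Check, Store}, so the formula holds at Crit.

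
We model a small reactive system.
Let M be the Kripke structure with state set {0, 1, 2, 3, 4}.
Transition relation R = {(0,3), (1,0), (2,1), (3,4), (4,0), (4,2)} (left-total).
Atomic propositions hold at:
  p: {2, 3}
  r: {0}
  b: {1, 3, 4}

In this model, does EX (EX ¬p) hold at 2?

Sat(¬p) = {0, 1, 4}
Sat(EX ¬p) = {s : some successor in {0, 1, 4}} = {1, 2, 3, 4}
Sat(EX (EX ¬p)) = {s : some successor in {1, 2, 3, 4}} = {0, 2, 3, 4}
2 ∈ Sat(EX (EX ¬p)) = {0, 2, 3, 4}, so the formula holds at 2.

Yes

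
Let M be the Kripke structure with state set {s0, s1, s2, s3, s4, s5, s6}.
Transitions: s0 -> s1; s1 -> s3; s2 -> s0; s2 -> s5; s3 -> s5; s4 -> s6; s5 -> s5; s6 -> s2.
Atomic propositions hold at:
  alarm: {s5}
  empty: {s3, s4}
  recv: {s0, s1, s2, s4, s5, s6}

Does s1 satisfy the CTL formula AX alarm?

Sat(AX alarm) = {s : every successor in {s5}} = {s3, s5}
s1 ∉ Sat(AX alarm) = {s3, s5}, so the formula does not hold at s1.

No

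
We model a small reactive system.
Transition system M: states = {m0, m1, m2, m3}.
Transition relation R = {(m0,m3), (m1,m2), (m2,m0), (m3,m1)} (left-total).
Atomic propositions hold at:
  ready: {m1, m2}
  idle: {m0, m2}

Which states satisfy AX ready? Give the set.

{m1, m3}

Sat(AX ready) = {s : every successor in {m1, m2}} = {m1, m3}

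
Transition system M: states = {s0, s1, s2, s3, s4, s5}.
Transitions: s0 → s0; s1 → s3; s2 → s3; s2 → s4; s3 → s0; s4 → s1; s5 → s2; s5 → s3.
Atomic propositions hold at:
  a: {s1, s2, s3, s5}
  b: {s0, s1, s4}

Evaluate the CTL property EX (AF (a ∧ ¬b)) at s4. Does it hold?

Yes

Sat(¬b) = {s2, s3, s5}
Sat(a ∧ ¬b) = {s2, s3, s5}
AF (a ∧ ¬b): least fixpoint, start Z0 = {s2, s3, s5}, add states with every successor in Z. Z1 = {s1, s2, s3, s5}; Z2 = {s1, s2, s3, s4, s5}; fixed.
Sat(AF (a ∧ ¬b)) = {s1, s2, s3, s4, s5}
Sat(EX (AF (a ∧ ¬b))) = {s : some successor in {s1, s2, s3, s4, s5}} = {s1, s2, s4, s5}
s4 ∈ Sat(EX (AF (a ∧ ¬b))) = {s1, s2, s4, s5}, so the formula holds at s4.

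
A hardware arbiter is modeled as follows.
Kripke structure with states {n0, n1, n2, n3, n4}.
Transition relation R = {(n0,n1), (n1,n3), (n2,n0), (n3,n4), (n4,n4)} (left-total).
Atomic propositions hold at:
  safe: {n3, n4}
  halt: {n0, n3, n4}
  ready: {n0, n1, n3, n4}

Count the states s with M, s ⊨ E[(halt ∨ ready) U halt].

Sat(halt ∨ ready) = {n0, n1, n3, n4}
E[(halt ∨ ready) U halt]: least fixpoint, start Z0 = Sat(halt) = {n0, n3, n4}, add states in Sat(halt ∨ ready) with some successor in Z. Z1 = {n0, n1, n3, n4}; fixed.
Sat(E[(halt ∨ ready) U halt]) = {n0, n1, n3, n4}
|Sat(E[(halt ∨ ready) U halt])| = |{n0, n1, n3, n4}| = 4.

4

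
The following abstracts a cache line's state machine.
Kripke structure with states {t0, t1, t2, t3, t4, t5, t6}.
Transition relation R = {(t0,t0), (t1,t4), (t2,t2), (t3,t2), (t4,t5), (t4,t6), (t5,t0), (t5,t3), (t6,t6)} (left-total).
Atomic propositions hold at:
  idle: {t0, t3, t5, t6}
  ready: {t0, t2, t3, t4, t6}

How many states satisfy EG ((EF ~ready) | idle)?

Sat(~ready) = {t1, t5}
EF ~ready: least fixpoint, start Z0 = {t1, t5}, add states with some successor in Z. Z1 = {t1, t4, t5}; fixed.
Sat(EF ~ready) = {t1, t4, t5}
Sat((EF ~ready) | idle) = {t0, t1, t3, t4, t5, t6}
EG ((EF ~ready) | idle): greatest fixpoint, start Z0 = {t0, t1, t3, t4, t5, t6}, keep only states in Sat with some successor in Z. Z1 = {t0, t1, t4, t5, t6}; fixed.
Sat(EG ((EF ~ready) | idle)) = {t0, t1, t4, t5, t6}
|Sat(EG ((EF ~ready) | idle))| = |{t0, t1, t4, t5, t6}| = 5.

5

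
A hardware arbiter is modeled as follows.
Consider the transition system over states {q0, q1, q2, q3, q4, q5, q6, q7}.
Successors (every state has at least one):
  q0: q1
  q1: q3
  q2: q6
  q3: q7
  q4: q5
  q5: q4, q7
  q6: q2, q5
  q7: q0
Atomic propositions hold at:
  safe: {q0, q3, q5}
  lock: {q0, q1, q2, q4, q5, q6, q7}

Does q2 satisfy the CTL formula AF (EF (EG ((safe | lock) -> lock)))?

Yes

Sat(safe | lock) = {q0, q1, q2, q3, q4, q5, q6, q7}
Sat((safe | lock) -> lock) = {q0, q1, q2, q4, q5, q6, q7}
EG ((safe | lock) -> lock): greatest fixpoint, start Z0 = {q0, q1, q2, q4, q5, q6, q7}, keep only states in Sat with some successor in Z. Z1 = {q0, q2, q4, q5, q6, q7}; Z2 = {q2, q4, q5, q6, q7}; Z3 = {q2, q4, q5, q6}; fixed.
Sat(EG ((safe | lock) -> lock)) = {q2, q4, q5, q6}
EF (EG ((safe | lock) -> lock)): least fixpoint, start Z0 = {q2, q4, q5, q6}, add states with some successor in Z. Already a fixed point.
Sat(EF (EG ((safe | lock) -> lock))) = {q2, q4, q5, q6}
AF (EF (EG ((safe | lock) -> lock))): least fixpoint, start Z0 = {q2, q4, q5, q6}, add states with every successor in Z. Already a fixed point.
Sat(AF (EF (EG ((safe | lock) -> lock)))) = {q2, q4, q5, q6}
q2 ∈ Sat(AF (EF (EG ((safe | lock) -> lock)))) = {q2, q4, q5, q6}, so the formula holds at q2.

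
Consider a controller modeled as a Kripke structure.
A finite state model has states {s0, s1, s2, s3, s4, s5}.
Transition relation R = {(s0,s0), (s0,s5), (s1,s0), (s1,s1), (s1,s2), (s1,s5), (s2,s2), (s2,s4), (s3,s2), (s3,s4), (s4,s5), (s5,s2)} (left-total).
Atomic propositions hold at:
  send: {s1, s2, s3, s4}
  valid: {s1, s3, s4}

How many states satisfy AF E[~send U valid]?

Sat(~send) = {s0, s5}
E[~send U valid]: least fixpoint, start Z0 = Sat(valid) = {s1, s3, s4}, add states in Sat(~send) with some successor in Z. Already a fixed point.
Sat(E[~send U valid]) = {s1, s3, s4}
AF E[~send U valid]: least fixpoint, start Z0 = {s1, s3, s4}, add states with every successor in Z. Already a fixed point.
Sat(AF E[~send U valid]) = {s1, s3, s4}
|Sat(AF E[~send U valid])| = |{s1, s3, s4}| = 3.

3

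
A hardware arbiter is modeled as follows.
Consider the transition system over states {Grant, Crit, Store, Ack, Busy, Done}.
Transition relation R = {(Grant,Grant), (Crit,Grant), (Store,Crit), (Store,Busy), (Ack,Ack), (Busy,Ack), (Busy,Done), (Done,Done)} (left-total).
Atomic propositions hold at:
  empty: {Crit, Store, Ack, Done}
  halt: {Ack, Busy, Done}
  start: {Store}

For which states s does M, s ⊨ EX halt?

{Store, Ack, Busy, Done}

Sat(EX halt) = {s : some successor in {Ack, Busy, Done}} = {Store, Ack, Busy, Done}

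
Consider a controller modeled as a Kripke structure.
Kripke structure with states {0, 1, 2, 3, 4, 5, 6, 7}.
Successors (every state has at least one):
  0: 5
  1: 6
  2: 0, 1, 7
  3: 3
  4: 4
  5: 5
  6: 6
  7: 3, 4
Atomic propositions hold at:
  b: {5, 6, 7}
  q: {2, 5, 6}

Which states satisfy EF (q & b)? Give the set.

{0, 1, 2, 5, 6}

Sat(q & b) = {5, 6}
EF (q & b): least fixpoint, start Z0 = {5, 6}, add states with some successor in Z. Z1 = {0, 1, 5, 6}; Z2 = {0, 1, 2, 5, 6}; fixed.
Sat(EF (q & b)) = {0, 1, 2, 5, 6}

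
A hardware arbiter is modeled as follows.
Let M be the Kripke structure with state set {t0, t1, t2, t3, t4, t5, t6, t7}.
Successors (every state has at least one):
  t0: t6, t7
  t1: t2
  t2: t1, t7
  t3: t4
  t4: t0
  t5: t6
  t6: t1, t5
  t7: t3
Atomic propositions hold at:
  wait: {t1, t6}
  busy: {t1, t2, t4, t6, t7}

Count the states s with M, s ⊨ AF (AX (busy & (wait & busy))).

1

Sat(wait & busy) = {t1, t6}
Sat(busy & (wait & busy)) = {t1, t6}
Sat(AX (busy & (wait & busy))) = {s : every successor in {t1, t6}} = {t5}
AF (AX (busy & (wait & busy))): least fixpoint, start Z0 = {t5}, add states with every successor in Z. Already a fixed point.
Sat(AF (AX (busy & (wait & busy)))) = {t5}
|Sat(AF (AX (busy & (wait & busy))))| = |{t5}| = 1.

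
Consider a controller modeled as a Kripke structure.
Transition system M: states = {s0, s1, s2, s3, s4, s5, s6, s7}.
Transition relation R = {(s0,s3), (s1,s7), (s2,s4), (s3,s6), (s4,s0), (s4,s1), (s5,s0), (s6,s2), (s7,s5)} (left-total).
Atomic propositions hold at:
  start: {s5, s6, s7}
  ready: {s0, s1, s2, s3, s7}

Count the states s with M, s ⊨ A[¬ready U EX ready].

Sat(¬ready) = {s4, s5, s6}
Sat(EX ready) = {s : some successor in {s0, s1, s2, s3, s7}} = {s0, s1, s4, s5, s6}
A[¬ready U EX ready]: least fixpoint, start Z0 = Sat(EX ready) = {s0, s1, s4, s5, s6}, add states in Sat(¬ready) with every successor in Z. Already a fixed point.
Sat(A[¬ready U EX ready]) = {s0, s1, s4, s5, s6}
|Sat(A[¬ready U EX ready])| = |{s0, s1, s4, s5, s6}| = 5.

5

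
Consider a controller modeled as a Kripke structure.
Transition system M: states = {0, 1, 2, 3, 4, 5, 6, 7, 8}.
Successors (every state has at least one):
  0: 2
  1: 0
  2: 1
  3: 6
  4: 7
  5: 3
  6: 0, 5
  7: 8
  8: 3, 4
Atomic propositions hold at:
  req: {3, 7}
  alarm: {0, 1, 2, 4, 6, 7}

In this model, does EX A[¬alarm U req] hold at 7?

No

Sat(¬alarm) = {3, 5, 8}
A[¬alarm U req]: least fixpoint, start Z0 = Sat(req) = {3, 7}, add states in Sat(¬alarm) with every successor in Z. Z1 = {3, 5, 7}; fixed.
Sat(A[¬alarm U req]) = {3, 5, 7}
Sat(EX A[¬alarm U req]) = {s : some successor in {3, 5, 7}} = {4, 5, 6, 8}
7 ∉ Sat(EX A[¬alarm U req]) = {4, 5, 6, 8}, so the formula does not hold at 7.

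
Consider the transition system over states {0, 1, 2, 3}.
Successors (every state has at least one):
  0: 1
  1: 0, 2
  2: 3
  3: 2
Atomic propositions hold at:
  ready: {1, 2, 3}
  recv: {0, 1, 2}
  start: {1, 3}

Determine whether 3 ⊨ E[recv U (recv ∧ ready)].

Sat(recv ∧ ready) = {1, 2}
E[recv U (recv ∧ ready)]: least fixpoint, start Z0 = Sat((recv ∧ ready)) = {1, 2}, add states in Sat(recv) with some successor in Z. Z1 = {0, 1, 2}; fixed.
Sat(E[recv U (recv ∧ ready)]) = {0, 1, 2}
3 ∉ Sat(E[recv U (recv ∧ ready)]) = {0, 1, 2}, so the formula does not hold at 3.

No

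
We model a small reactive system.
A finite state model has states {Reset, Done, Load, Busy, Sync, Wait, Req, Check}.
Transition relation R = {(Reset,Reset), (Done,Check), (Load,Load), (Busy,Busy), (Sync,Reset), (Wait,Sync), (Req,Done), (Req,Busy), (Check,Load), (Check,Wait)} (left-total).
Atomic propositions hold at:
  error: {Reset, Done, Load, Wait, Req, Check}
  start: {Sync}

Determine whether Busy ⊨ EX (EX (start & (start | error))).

No

Sat(start | error) = {Reset, Done, Load, Sync, Wait, Req, Check}
Sat(start & (start | error)) = {Sync}
Sat(EX (start & (start | error))) = {s : some successor in {Sync}} = {Wait}
Sat(EX (EX (start & (start | error)))) = {s : some successor in {Wait}} = {Check}
Busy ∉ Sat(EX (EX (start & (start | error)))) = {Check}, so the formula does not hold at Busy.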